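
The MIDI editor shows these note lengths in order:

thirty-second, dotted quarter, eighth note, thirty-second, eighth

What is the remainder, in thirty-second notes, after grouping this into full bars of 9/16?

One bar of 9/16 = 18 thirty-second notes.
In thirty-second notes: thirty-second = 1; dotted quarter = 12; eighth note = 4; thirty-second = 1; eighth = 4.
Altogether 1 + 12 + 4 + 1 + 4 = 22.
22 ÷ 18 = 1 complete bar with 4 thirty-second notes remaining.

4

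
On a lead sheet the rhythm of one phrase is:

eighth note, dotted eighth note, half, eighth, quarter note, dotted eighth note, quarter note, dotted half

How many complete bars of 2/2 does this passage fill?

One bar of 2/2 = 16 sixteenth notes.
In sixteenth notes: eighth note = 2; dotted eighth note = 3; half = 8; eighth = 2; quarter note = 4; dotted eighth note = 3; quarter note = 4; dotted half = 12.
Sum: 2 + 3 + 8 + 2 + 4 + 3 + 4 + 12 = 38.
38 ÷ 16 = 2 complete bars with 6 left over.

2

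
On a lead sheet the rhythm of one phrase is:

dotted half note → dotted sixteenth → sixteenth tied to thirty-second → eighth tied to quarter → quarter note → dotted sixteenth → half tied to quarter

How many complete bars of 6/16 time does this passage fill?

One bar of 6/16 = 12 thirty-second notes.
Convert each value to thirty-second notes: dotted half note = 24; dotted sixteenth = 3; sixteenth tied to thirty-second (sixteenth + thirty-second) = 3; eighth tied to quarter (eighth + quarter) = 12; quarter note = 8; dotted sixteenth = 3; half tied to quarter (half + quarter) = 24.
Adding: 24 + 3 + 3 + 12 + 8 + 3 + 24 = 77.
77 ÷ 12 = 6 complete bars with 5 left over.

6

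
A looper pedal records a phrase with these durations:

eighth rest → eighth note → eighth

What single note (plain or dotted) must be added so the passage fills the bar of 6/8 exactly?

The bar of 6/8 = 6 eighth notes.
In eighth notes: eighth rest = 1; eighth note = 1; eighth = 1.
Total: 1 + 1 + 1 = 3.
Remaining: 6 − 3 = 3 eighth notes, which is a dotted quarter note.

dotted quarter note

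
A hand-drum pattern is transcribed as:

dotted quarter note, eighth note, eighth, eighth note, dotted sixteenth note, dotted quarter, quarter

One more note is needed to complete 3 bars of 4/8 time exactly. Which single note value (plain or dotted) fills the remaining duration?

thirty-second note

3 bars of 4/8 = 48 thirty-second notes.
Express everything in thirty-second notes: dotted quarter note = 12; eighth note = 4; eighth = 4; eighth note = 4; dotted sixteenth note = 3; dotted quarter = 12; quarter = 8.
Total: 12 + 4 + 4 + 4 + 3 + 12 + 8 = 47.
Remaining: 48 − 47 = 1 thirty-second note, which is a thirty-second note.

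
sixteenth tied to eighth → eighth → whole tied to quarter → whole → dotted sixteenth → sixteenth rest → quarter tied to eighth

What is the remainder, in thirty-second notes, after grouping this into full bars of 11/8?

11

One bar of 11/8 = 44 thirty-second notes.
Working in thirty-second notes: sixteenth tied to eighth (sixteenth + eighth) = 6; eighth = 4; whole tied to quarter (whole + quarter) = 40; whole = 32; dotted sixteenth = 3; sixteenth rest = 2; quarter tied to eighth (quarter + eighth) = 12.
Total: 6 + 4 + 40 + 32 + 3 + 2 + 12 = 99.
99 ÷ 44 = 2 complete bars with 11 thirty-second notes remaining.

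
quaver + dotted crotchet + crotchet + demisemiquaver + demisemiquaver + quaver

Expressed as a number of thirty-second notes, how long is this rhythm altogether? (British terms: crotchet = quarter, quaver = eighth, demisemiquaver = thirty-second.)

30

Express everything in thirty-second notes: quaver = 4; dotted crotchet = 12; crotchet = 8; demisemiquaver = 1; demisemiquaver = 1; quaver = 4.
Sum: 4 + 12 + 8 + 1 + 1 + 4 = 30 thirty-second notes.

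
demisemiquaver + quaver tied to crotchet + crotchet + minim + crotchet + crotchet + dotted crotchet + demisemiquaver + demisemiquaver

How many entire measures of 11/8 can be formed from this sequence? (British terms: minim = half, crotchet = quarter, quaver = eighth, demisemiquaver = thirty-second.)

1

One bar of 11/8 = 44 thirty-second notes.
Working in thirty-second notes: demisemiquaver = 1; quaver tied to crotchet (quaver + crotchet) = 12; crotchet = 8; minim = 16; crotchet = 8; crotchet = 8; dotted crotchet = 12; demisemiquaver = 1; demisemiquaver = 1.
Adding: 1 + 12 + 8 + 16 + 8 + 8 + 12 + 1 + 1 = 67.
67 ÷ 44 = 1 complete bar with 23 left over.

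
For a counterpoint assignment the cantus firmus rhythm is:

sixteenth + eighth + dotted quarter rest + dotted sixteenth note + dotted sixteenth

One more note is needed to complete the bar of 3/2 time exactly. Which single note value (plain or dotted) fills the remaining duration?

The bar of 3/2 = 48 thirty-second notes.
Working in thirty-second notes: sixteenth = 2; eighth = 4; dotted quarter rest = 12; dotted sixteenth note = 3; dotted sixteenth = 3.
Total: 2 + 4 + 12 + 3 + 3 = 24.
Remaining: 48 − 24 = 24 thirty-second notes, which is a dotted half note.

dotted half note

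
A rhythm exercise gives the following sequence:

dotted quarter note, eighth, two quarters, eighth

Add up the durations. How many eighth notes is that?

9

Working in eighth notes: dotted quarter note = 3; eighth = 1; quarter = 2; quarter = 2; eighth = 1.
Sum: 3 + 1 + 2 + 2 + 1 = 9 eighth notes.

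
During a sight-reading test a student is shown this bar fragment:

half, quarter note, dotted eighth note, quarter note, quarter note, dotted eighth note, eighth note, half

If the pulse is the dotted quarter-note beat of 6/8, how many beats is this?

One dotted quarter-note beat = 6 sixteenth notes.
Express everything in sixteenth notes: half = 8; quarter note = 4; dotted eighth note = 3; quarter note = 4; quarter note = 4; dotted eighth note = 3; eighth note = 2; half = 8.
Total: 8 + 4 + 3 + 4 + 4 + 3 + 2 + 8 = 36.
36 ÷ 6 = 6 beats.

6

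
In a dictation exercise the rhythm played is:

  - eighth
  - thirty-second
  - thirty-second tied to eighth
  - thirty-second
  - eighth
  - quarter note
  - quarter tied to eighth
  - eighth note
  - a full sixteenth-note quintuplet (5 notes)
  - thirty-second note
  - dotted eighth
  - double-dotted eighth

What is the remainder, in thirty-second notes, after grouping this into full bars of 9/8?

One bar of 9/8 = 36 thirty-second notes.
Each duration in thirty-second notes: eighth = 4; thirty-second = 1; thirty-second tied to eighth (thirty-second + eighth) = 5; thirty-second = 1; eighth = 4; quarter note = 8; quarter tied to eighth (quarter + eighth) = 12; eighth note = 4; a full sixteenth-note quintuplet (5 notes) (five quintuplet sixteenths span one quarter) = 8; thirty-second note = 1; dotted eighth = 6; double-dotted eighth = 7.
Total: 4 + 1 + 5 + 1 + 4 + 8 + 12 + 4 + 8 + 1 + 6 + 7 = 61.
61 ÷ 36 = 1 complete bar with 25 thirty-second notes remaining.

25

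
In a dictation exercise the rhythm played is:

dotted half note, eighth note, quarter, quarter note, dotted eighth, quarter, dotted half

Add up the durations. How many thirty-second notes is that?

82

Convert each value to thirty-second notes: dotted half note = 24; eighth note = 4; quarter = 8; quarter note = 8; dotted eighth = 6; quarter = 8; dotted half = 24.
Total: 24 + 4 + 8 + 8 + 6 + 8 + 24 = 82 thirty-second notes.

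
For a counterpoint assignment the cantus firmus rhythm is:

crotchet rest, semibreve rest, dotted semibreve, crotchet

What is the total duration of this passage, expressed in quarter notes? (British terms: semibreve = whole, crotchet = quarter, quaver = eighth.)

12

Working in quarter notes: crotchet rest = 1; semibreve rest = 4; dotted semibreve = 6; crotchet = 1.
Sum: 1 + 4 + 6 + 1 = 12 quarter notes.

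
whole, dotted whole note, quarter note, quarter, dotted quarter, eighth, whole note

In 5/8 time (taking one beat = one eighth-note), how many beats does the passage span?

36

One eighth-note beat = 2 sixteenth notes.
Each duration in sixteenth notes: whole = 16; dotted whole note = 24; quarter note = 4; quarter = 4; dotted quarter = 6; eighth = 2; whole note = 16.
Sum: 16 + 24 + 4 + 4 + 6 + 2 + 16 = 72.
72 ÷ 2 = 36 beats.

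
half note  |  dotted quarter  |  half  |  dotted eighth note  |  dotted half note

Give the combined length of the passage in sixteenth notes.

37

Convert each value to sixteenth notes: half note = 8; dotted quarter = 6; half = 8; dotted eighth note = 3; dotted half note = 12.
Total: 8 + 6 + 8 + 3 + 12 = 37 sixteenth notes.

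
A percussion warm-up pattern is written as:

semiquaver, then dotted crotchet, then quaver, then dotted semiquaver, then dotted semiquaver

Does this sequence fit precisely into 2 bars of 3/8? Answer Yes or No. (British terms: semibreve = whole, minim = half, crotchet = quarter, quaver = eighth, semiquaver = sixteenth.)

One bar of 3/8 = 12 thirty-second notes, so 2 bars = 24.
Working in thirty-second notes: semiquaver = 2; dotted crotchet = 12; quaver = 4; dotted semiquaver = 3; dotted semiquaver = 3.
Altogether 2 + 12 + 4 + 3 + 3 = 24.
24 equals 24, so the answer is Yes.

Yes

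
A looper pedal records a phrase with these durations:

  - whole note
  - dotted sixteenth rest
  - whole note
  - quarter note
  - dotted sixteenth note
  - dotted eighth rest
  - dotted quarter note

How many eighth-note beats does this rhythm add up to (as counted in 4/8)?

One eighth-note beat = 4 thirty-second notes.
Working in thirty-second notes: whole note = 32; dotted sixteenth rest = 3; whole note = 32; quarter note = 8; dotted sixteenth note = 3; dotted eighth rest = 6; dotted quarter note = 12.
Total: 32 + 3 + 32 + 8 + 3 + 6 + 12 = 96.
96 ÷ 4 = 24 beats.

24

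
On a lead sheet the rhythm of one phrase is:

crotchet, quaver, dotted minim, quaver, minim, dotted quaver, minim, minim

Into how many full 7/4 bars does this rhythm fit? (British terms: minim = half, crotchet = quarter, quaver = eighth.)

One bar of 7/4 = 28 sixteenth notes.
Express everything in sixteenth notes: crotchet = 4; quaver = 2; dotted minim = 12; quaver = 2; minim = 8; dotted quaver = 3; minim = 8; minim = 8.
Total: 4 + 2 + 12 + 2 + 8 + 3 + 8 + 8 = 47.
47 ÷ 28 = 1 complete bar with 19 left over.

1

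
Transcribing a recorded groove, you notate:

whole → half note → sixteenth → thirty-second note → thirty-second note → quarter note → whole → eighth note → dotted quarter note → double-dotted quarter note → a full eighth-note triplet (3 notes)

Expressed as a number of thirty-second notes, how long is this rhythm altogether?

130

In thirty-second notes: whole = 32; half note = 16; sixteenth = 2; thirty-second note = 1; thirty-second note = 1; quarter note = 8; whole = 32; eighth note = 4; dotted quarter note = 12; double-dotted quarter note = 14; a full eighth-note triplet (3 notes) (three triplet eighths span one quarter) = 8.
Altogether 32 + 16 + 2 + 1 + 1 + 8 + 32 + 4 + 12 + 14 + 8 = 130 thirty-second notes.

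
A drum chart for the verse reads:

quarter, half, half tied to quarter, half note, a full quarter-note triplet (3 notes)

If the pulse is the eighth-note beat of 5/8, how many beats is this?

20

One eighth-note beat = 2 sixteenth notes.
Convert each value to sixteenth notes: quarter = 4; half = 8; half tied to quarter (half + quarter) = 12; half note = 8; a full quarter-note triplet (3 notes) (three triplet quarters span one half) = 8.
Sum: 4 + 8 + 12 + 8 + 8 = 40.
40 ÷ 2 = 20 beats.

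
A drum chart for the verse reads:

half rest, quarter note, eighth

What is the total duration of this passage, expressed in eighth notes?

Express everything in eighth notes: half rest = 4; quarter note = 2; eighth = 1.
Altogether 4 + 2 + 1 = 7 eighth notes.

7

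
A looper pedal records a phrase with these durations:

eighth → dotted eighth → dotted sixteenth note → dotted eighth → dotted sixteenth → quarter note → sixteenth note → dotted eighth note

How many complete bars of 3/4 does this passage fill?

1

One bar of 3/4 = 24 thirty-second notes.
Express everything in thirty-second notes: eighth = 4; dotted eighth = 6; dotted sixteenth note = 3; dotted eighth = 6; dotted sixteenth = 3; quarter note = 8; sixteenth note = 2; dotted eighth note = 6.
Adding: 4 + 6 + 3 + 6 + 3 + 8 + 2 + 6 = 38.
38 ÷ 24 = 1 complete bar with 14 left over.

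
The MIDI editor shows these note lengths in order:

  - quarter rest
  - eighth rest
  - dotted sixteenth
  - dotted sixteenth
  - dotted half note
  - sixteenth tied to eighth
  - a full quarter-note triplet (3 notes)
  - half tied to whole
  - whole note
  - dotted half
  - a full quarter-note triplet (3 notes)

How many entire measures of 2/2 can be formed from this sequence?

5

One bar of 2/2 = 32 thirty-second notes.
Express everything in thirty-second notes: quarter rest = 8; eighth rest = 4; dotted sixteenth = 3; dotted sixteenth = 3; dotted half note = 24; sixteenth tied to eighth (sixteenth + eighth) = 6; a full quarter-note triplet (3 notes) (three triplet quarters span one half) = 16; half tied to whole (half + whole) = 48; whole note = 32; dotted half = 24; a full quarter-note triplet (3 notes) (three triplet quarters span one half) = 16.
Altogether 8 + 4 + 3 + 3 + 24 + 6 + 16 + 48 + 32 + 24 + 16 = 184.
184 ÷ 32 = 5 complete bars with 24 left over.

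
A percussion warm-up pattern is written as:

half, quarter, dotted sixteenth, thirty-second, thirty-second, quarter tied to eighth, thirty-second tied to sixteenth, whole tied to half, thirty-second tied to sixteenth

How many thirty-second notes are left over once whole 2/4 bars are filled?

One bar of 2/4 = 16 thirty-second notes.
Express everything in thirty-second notes: half = 16; quarter = 8; dotted sixteenth = 3; thirty-second = 1; thirty-second = 1; quarter tied to eighth (quarter + eighth) = 12; thirty-second tied to sixteenth (thirty-second + sixteenth) = 3; whole tied to half (whole + half) = 48; thirty-second tied to sixteenth (thirty-second + sixteenth) = 3.
Altogether 16 + 8 + 3 + 1 + 1 + 12 + 3 + 48 + 3 = 95.
95 ÷ 16 = 5 complete bars with 15 thirty-second notes remaining.

15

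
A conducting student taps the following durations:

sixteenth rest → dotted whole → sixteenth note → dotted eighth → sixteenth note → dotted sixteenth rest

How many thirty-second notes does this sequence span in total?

63

Express everything in thirty-second notes: sixteenth rest = 2; dotted whole = 48; sixteenth note = 2; dotted eighth = 6; sixteenth note = 2; dotted sixteenth rest = 3.
Altogether 2 + 48 + 2 + 6 + 2 + 3 = 63 thirty-second notes.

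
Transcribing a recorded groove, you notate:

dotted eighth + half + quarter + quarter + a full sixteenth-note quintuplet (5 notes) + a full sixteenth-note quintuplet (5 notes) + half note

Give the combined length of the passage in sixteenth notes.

In sixteenth notes: dotted eighth = 3; half = 8; quarter = 4; quarter = 4; a full sixteenth-note quintuplet (5 notes) (five quintuplet sixteenths span one quarter) = 4; a full sixteenth-note quintuplet (5 notes) (five quintuplet sixteenths span one quarter) = 4; half note = 8.
Altogether 3 + 8 + 4 + 4 + 4 + 4 + 8 = 35 sixteenth notes.

35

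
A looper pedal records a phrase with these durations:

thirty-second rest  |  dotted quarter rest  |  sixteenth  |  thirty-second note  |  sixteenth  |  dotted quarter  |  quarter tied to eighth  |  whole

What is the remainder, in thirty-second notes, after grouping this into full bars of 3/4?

One bar of 3/4 = 24 thirty-second notes.
In thirty-second notes: thirty-second rest = 1; dotted quarter rest = 12; sixteenth = 2; thirty-second note = 1; sixteenth = 2; dotted quarter = 12; quarter tied to eighth (quarter + eighth) = 12; whole = 32.
Total: 1 + 12 + 2 + 1 + 2 + 12 + 12 + 32 = 74.
74 ÷ 24 = 3 complete bars with 2 thirty-second notes remaining.

2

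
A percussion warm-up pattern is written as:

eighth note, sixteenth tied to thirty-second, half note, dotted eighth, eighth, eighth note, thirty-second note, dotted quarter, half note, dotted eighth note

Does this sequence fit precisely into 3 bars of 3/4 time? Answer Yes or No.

Yes

One bar of 3/4 = 24 thirty-second notes, so 3 bars = 72.
Working in thirty-second notes: eighth note = 4; sixteenth tied to thirty-second (sixteenth + thirty-second) = 3; half note = 16; dotted eighth = 6; eighth = 4; eighth note = 4; thirty-second note = 1; dotted quarter = 12; half note = 16; dotted eighth note = 6.
Sum: 4 + 3 + 16 + 6 + 4 + 4 + 1 + 12 + 16 + 6 = 72.
72 equals 72, so the answer is Yes.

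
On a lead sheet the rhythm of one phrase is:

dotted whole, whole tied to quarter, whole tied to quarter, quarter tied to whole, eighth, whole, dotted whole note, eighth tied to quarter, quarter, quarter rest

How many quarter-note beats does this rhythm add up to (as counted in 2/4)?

One quarter-note beat = 2 eighth notes.
Convert each value to eighth notes: dotted whole = 12; whole tied to quarter (whole + quarter) = 10; whole tied to quarter (whole + quarter) = 10; quarter tied to whole (quarter + whole) = 10; eighth = 1; whole = 8; dotted whole note = 12; eighth tied to quarter (eighth + quarter) = 3; quarter = 2; quarter rest = 2.
Altogether 12 + 10 + 10 + 10 + 1 + 8 + 12 + 3 + 2 + 2 = 70.
70 ÷ 2 = 35 beats.

35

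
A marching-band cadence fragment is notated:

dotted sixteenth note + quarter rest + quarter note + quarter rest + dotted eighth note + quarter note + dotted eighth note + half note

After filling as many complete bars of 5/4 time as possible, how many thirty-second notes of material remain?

23

One bar of 5/4 = 40 thirty-second notes.
In thirty-second notes: dotted sixteenth note = 3; quarter rest = 8; quarter note = 8; quarter rest = 8; dotted eighth note = 6; quarter note = 8; dotted eighth note = 6; half note = 16.
Adding: 3 + 8 + 8 + 8 + 6 + 8 + 6 + 16 = 63.
63 ÷ 40 = 1 complete bar with 23 thirty-second notes remaining.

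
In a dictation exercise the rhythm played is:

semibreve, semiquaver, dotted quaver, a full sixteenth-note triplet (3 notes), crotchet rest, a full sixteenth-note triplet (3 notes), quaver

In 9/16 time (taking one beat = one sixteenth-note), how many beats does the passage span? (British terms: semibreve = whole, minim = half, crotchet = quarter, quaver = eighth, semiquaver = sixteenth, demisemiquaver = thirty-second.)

One sixteenth-note beat = 2 thirty-second notes.
Express everything in thirty-second notes: semibreve = 32; semiquaver = 2; dotted quaver = 6; a full sixteenth-note triplet (3 notes) (three triplet sixteenths span one eighth) = 4; crotchet rest = 8; a full sixteenth-note triplet (3 notes) (three triplet sixteenths span one eighth) = 4; quaver = 4.
Sum: 32 + 2 + 6 + 4 + 8 + 4 + 4 = 60.
60 ÷ 2 = 30 beats.

30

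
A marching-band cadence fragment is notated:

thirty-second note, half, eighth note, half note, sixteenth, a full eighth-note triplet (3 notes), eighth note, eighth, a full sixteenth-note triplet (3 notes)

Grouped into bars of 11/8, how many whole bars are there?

1

One bar of 11/8 = 44 thirty-second notes.
Each duration in thirty-second notes: thirty-second note = 1; half = 16; eighth note = 4; half note = 16; sixteenth = 2; a full eighth-note triplet (3 notes) (three triplet eighths span one quarter) = 8; eighth note = 4; eighth = 4; a full sixteenth-note triplet (3 notes) (three triplet sixteenths span one eighth) = 4.
Sum: 1 + 16 + 4 + 16 + 2 + 8 + 4 + 4 + 4 = 59.
59 ÷ 44 = 1 complete bar with 15 left over.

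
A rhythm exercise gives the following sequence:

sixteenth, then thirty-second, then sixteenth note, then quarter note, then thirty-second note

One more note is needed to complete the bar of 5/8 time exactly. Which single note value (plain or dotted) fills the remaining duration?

The bar of 5/8 = 20 thirty-second notes.
Express everything in thirty-second notes: sixteenth = 2; thirty-second = 1; sixteenth note = 2; quarter note = 8; thirty-second note = 1.
Adding: 2 + 1 + 2 + 8 + 1 = 14.
Remaining: 20 − 14 = 6 thirty-second notes, which is a dotted eighth note.

dotted eighth note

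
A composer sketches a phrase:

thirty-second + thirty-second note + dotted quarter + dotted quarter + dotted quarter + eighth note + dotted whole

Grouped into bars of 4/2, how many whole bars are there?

One bar of 4/2 = 64 thirty-second notes.
Each duration in thirty-second notes: thirty-second = 1; thirty-second note = 1; dotted quarter = 12; dotted quarter = 12; dotted quarter = 12; eighth note = 4; dotted whole = 48.
Altogether 1 + 1 + 12 + 12 + 12 + 4 + 48 = 90.
90 ÷ 64 = 1 complete bar with 26 left over.

1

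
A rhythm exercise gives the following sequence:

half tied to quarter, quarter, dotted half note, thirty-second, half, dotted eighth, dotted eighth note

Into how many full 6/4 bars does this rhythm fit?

One bar of 6/4 = 48 thirty-second notes.
Express everything in thirty-second notes: half tied to quarter (half + quarter) = 24; quarter = 8; dotted half note = 24; thirty-second = 1; half = 16; dotted eighth = 6; dotted eighth note = 6.
Altogether 24 + 8 + 24 + 1 + 16 + 6 + 6 = 85.
85 ÷ 48 = 1 complete bar with 37 left over.

1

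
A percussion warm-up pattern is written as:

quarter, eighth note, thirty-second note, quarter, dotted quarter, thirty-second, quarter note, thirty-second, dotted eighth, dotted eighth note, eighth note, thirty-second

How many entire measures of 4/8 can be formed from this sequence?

One bar of 4/8 = 16 thirty-second notes.
Working in thirty-second notes: quarter = 8; eighth note = 4; thirty-second note = 1; quarter = 8; dotted quarter = 12; thirty-second = 1; quarter note = 8; thirty-second = 1; dotted eighth = 6; dotted eighth note = 6; eighth note = 4; thirty-second = 1.
Total: 8 + 4 + 1 + 8 + 12 + 1 + 8 + 1 + 6 + 6 + 4 + 1 = 60.
60 ÷ 16 = 3 complete bars with 12 left over.

3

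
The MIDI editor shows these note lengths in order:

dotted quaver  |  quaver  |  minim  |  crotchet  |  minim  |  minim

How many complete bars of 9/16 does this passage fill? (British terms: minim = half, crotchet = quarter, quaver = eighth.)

One bar of 9/16 = 9 sixteenth notes.
Convert each value to sixteenth notes: dotted quaver = 3; quaver = 2; minim = 8; crotchet = 4; minim = 8; minim = 8.
Adding: 3 + 2 + 8 + 4 + 8 + 8 = 33.
33 ÷ 9 = 3 complete bars with 6 left over.

3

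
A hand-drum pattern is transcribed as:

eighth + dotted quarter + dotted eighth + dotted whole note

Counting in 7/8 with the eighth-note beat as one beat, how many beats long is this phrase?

One eighth-note beat = 2 sixteenth notes.
In sixteenth notes: eighth = 2; dotted quarter = 6; dotted eighth = 3; dotted whole note = 24.
Adding: 2 + 6 + 3 + 24 = 35.
35 ÷ 2 = 17.5 beats.

17.5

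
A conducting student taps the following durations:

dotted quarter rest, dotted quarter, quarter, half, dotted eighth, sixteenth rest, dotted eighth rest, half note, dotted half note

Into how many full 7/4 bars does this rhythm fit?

1

One bar of 7/4 = 28 sixteenth notes.
Each duration in sixteenth notes: dotted quarter rest = 6; dotted quarter = 6; quarter = 4; half = 8; dotted eighth = 3; sixteenth rest = 1; dotted eighth rest = 3; half note = 8; dotted half note = 12.
Adding: 6 + 6 + 4 + 8 + 3 + 1 + 3 + 8 + 12 = 51.
51 ÷ 28 = 1 complete bar with 23 left over.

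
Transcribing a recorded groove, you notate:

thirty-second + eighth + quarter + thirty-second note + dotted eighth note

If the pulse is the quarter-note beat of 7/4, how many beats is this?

One quarter-note beat = 8 thirty-second notes.
Each duration in thirty-second notes: thirty-second = 1; eighth = 4; quarter = 8; thirty-second note = 1; dotted eighth note = 6.
Altogether 1 + 4 + 8 + 1 + 6 = 20.
20 ÷ 8 = 2.5 beats.

2.5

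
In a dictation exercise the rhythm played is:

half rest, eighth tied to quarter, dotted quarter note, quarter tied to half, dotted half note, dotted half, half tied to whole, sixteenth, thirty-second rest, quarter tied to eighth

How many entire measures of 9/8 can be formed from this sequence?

4

One bar of 9/8 = 36 thirty-second notes.
Convert each value to thirty-second notes: half rest = 16; eighth tied to quarter (eighth + quarter) = 12; dotted quarter note = 12; quarter tied to half (quarter + half) = 24; dotted half note = 24; dotted half = 24; half tied to whole (half + whole) = 48; sixteenth = 2; thirty-second rest = 1; quarter tied to eighth (quarter + eighth) = 12.
Sum: 16 + 12 + 12 + 24 + 24 + 24 + 48 + 2 + 1 + 12 = 175.
175 ÷ 36 = 4 complete bars with 31 left over.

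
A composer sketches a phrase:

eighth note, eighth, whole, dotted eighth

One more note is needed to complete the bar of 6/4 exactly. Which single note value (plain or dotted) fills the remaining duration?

sixteenth note

The bar of 6/4 = 24 sixteenth notes.
Each duration in sixteenth notes: eighth note = 2; eighth = 2; whole = 16; dotted eighth = 3.
Altogether 2 + 2 + 16 + 3 = 23.
Remaining: 24 − 23 = 1 sixteenth note, which is a sixteenth note.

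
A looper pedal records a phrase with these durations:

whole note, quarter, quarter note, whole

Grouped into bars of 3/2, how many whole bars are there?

One bar of 3/2 = 6 quarter notes.
In quarter notes: whole note = 4; quarter = 1; quarter note = 1; whole = 4.
Altogether 4 + 1 + 1 + 4 = 10.
10 ÷ 6 = 1 complete bar with 4 left over.

1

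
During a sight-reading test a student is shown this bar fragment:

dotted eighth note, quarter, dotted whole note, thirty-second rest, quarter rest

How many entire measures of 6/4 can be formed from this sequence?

One bar of 6/4 = 48 thirty-second notes.
Working in thirty-second notes: dotted eighth note = 6; quarter = 8; dotted whole note = 48; thirty-second rest = 1; quarter rest = 8.
Sum: 6 + 8 + 48 + 1 + 8 = 71.
71 ÷ 48 = 1 complete bar with 23 left over.

1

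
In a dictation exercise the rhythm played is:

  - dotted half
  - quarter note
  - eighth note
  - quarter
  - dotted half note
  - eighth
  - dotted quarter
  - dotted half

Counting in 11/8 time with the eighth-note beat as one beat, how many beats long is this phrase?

One eighth-note beat = 2 sixteenth notes.
Express everything in sixteenth notes: dotted half = 12; quarter note = 4; eighth note = 2; quarter = 4; dotted half note = 12; eighth = 2; dotted quarter = 6; dotted half = 12.
Sum: 12 + 4 + 2 + 4 + 12 + 2 + 6 + 12 = 54.
54 ÷ 2 = 27 beats.

27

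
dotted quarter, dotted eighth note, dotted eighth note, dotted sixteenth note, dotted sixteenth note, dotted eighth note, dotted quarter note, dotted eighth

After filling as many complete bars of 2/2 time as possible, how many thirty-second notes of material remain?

One bar of 2/2 = 32 thirty-second notes.
Convert each value to thirty-second notes: dotted quarter = 12; dotted eighth note = 6; dotted eighth note = 6; dotted sixteenth note = 3; dotted sixteenth note = 3; dotted eighth note = 6; dotted quarter note = 12; dotted eighth = 6.
Adding: 12 + 6 + 6 + 3 + 3 + 6 + 12 + 6 = 54.
54 ÷ 32 = 1 complete bar with 22 thirty-second notes remaining.

22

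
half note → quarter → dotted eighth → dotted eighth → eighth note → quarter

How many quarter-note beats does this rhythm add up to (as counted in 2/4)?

6

One quarter-note beat = 4 sixteenth notes.
Each duration in sixteenth notes: half note = 8; quarter = 4; dotted eighth = 3; dotted eighth = 3; eighth note = 2; quarter = 4.
Altogether 8 + 4 + 3 + 3 + 2 + 4 = 24.
24 ÷ 4 = 6 beats.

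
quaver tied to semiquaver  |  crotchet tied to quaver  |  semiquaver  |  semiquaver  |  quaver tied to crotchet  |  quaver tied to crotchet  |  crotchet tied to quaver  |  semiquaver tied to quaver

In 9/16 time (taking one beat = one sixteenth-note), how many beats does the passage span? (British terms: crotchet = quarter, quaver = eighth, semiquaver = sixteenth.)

32

One sixteenth-note beat = 2 thirty-second notes.
Working in thirty-second notes: quaver tied to semiquaver (quaver + semiquaver) = 6; crotchet tied to quaver (crotchet + quaver) = 12; semiquaver = 2; semiquaver = 2; quaver tied to crotchet (quaver + crotchet) = 12; quaver tied to crotchet (quaver + crotchet) = 12; crotchet tied to quaver (crotchet + quaver) = 12; semiquaver tied to quaver (semiquaver + quaver) = 6.
Sum: 6 + 12 + 2 + 2 + 12 + 12 + 12 + 6 = 64.
64 ÷ 2 = 32 beats.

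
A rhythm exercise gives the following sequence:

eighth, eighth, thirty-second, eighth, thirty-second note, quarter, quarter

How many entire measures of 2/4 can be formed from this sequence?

1

One bar of 2/4 = 16 thirty-second notes.
Working in thirty-second notes: eighth = 4; eighth = 4; thirty-second = 1; eighth = 4; thirty-second note = 1; quarter = 8; quarter = 8.
Sum: 4 + 4 + 1 + 4 + 1 + 8 + 8 = 30.
30 ÷ 16 = 1 complete bar with 14 left over.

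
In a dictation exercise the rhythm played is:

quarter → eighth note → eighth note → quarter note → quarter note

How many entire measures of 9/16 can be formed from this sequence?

1

One bar of 9/16 = 9 sixteenth notes.
Working in sixteenth notes: quarter = 4; eighth note = 2; eighth note = 2; quarter note = 4; quarter note = 4.
Adding: 4 + 2 + 2 + 4 + 4 = 16.
16 ÷ 9 = 1 complete bar with 7 left over.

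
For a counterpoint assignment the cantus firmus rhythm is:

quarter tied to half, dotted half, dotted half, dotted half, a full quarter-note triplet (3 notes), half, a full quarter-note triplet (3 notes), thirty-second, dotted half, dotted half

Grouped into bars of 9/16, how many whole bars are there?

One bar of 9/16 = 18 thirty-second notes.
In thirty-second notes: quarter tied to half (quarter + half) = 24; dotted half = 24; dotted half = 24; dotted half = 24; a full quarter-note triplet (3 notes) (three triplet quarters span one half) = 16; half = 16; a full quarter-note triplet (3 notes) (three triplet quarters span one half) = 16; thirty-second = 1; dotted half = 24; dotted half = 24.
Altogether 24 + 24 + 24 + 24 + 16 + 16 + 16 + 1 + 24 + 24 = 193.
193 ÷ 18 = 10 complete bars with 13 left over.

10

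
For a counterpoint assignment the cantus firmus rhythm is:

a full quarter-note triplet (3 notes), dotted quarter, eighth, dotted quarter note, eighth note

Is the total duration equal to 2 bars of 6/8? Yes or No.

Yes

One bar of 6/8 = 6 eighth notes, so 2 bars = 12.
In eighth notes: a full quarter-note triplet (3 notes) (three triplet quarters span one half) = 4; dotted quarter = 3; eighth = 1; dotted quarter note = 3; eighth note = 1.
Total: 4 + 3 + 1 + 3 + 1 = 12.
12 equals 12, so the answer is Yes.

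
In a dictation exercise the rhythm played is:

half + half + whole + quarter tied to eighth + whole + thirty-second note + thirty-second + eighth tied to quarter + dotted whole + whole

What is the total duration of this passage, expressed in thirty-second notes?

Express everything in thirty-second notes: half = 16; half = 16; whole = 32; quarter tied to eighth (quarter + eighth) = 12; whole = 32; thirty-second note = 1; thirty-second = 1; eighth tied to quarter (eighth + quarter) = 12; dotted whole = 48; whole = 32.
Altogether 16 + 16 + 32 + 12 + 32 + 1 + 1 + 12 + 48 + 32 = 202 thirty-second notes.

202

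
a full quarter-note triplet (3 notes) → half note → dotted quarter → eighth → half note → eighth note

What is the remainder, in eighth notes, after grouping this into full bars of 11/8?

6

One bar of 11/8 = 11 eighth notes.
Working in eighth notes: a full quarter-note triplet (3 notes) (three triplet quarters span one half) = 4; half note = 4; dotted quarter = 3; eighth = 1; half note = 4; eighth note = 1.
Total: 4 + 4 + 3 + 1 + 4 + 1 = 17.
17 ÷ 11 = 1 complete bar with 6 eighth notes remaining.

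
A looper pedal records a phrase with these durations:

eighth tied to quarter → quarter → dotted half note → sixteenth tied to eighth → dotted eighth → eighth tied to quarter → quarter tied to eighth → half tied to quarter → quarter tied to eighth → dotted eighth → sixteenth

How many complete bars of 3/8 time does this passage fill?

One bar of 3/8 = 6 sixteenth notes.
Express everything in sixteenth notes: eighth tied to quarter (eighth + quarter) = 6; quarter = 4; dotted half note = 12; sixteenth tied to eighth (sixteenth + eighth) = 3; dotted eighth = 3; eighth tied to quarter (eighth + quarter) = 6; quarter tied to eighth (quarter + eighth) = 6; half tied to quarter (half + quarter) = 12; quarter tied to eighth (quarter + eighth) = 6; dotted eighth = 3; sixteenth = 1.
Total: 6 + 4 + 12 + 3 + 3 + 6 + 6 + 12 + 6 + 3 + 1 = 62.
62 ÷ 6 = 10 complete bars with 2 left over.

10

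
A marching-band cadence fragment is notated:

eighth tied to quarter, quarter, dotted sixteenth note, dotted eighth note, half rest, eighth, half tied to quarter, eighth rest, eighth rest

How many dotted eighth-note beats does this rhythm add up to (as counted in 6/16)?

One dotted eighth-note beat = 6 thirty-second notes.
In thirty-second notes: eighth tied to quarter (eighth + quarter) = 12; quarter = 8; dotted sixteenth note = 3; dotted eighth note = 6; half rest = 16; eighth = 4; half tied to quarter (half + quarter) = 24; eighth rest = 4; eighth rest = 4.
Altogether 12 + 8 + 3 + 6 + 16 + 4 + 24 + 4 + 4 = 81.
81 ÷ 6 = 13.5 beats.

13.5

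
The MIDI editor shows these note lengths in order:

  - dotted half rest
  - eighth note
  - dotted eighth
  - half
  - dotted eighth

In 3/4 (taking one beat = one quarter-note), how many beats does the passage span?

One quarter-note beat = 4 sixteenth notes.
Convert each value to sixteenth notes: dotted half rest = 12; eighth note = 2; dotted eighth = 3; half = 8; dotted eighth = 3.
Adding: 12 + 2 + 3 + 8 + 3 = 28.
28 ÷ 4 = 7 beats.

7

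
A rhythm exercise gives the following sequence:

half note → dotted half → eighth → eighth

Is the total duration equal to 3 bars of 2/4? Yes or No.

One bar of 2/4 = 4 eighth notes, so 3 bars = 12.
Express everything in eighth notes: half note = 4; dotted half = 6; eighth = 1; eighth = 1.
Altogether 4 + 6 + 1 + 1 = 12.
12 equals 12, so the answer is Yes.

Yes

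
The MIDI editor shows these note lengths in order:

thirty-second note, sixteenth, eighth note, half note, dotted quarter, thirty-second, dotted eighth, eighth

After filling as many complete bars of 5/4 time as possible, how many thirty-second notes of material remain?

6

One bar of 5/4 = 40 thirty-second notes.
Express everything in thirty-second notes: thirty-second note = 1; sixteenth = 2; eighth note = 4; half note = 16; dotted quarter = 12; thirty-second = 1; dotted eighth = 6; eighth = 4.
Adding: 1 + 2 + 4 + 16 + 12 + 1 + 6 + 4 = 46.
46 ÷ 40 = 1 complete bar with 6 thirty-second notes remaining.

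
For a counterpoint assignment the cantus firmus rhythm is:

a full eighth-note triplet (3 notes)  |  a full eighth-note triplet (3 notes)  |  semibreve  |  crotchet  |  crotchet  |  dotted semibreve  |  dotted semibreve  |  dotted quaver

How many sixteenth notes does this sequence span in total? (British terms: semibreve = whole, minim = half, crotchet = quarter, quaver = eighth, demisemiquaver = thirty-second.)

Working in sixteenth notes: a full eighth-note triplet (3 notes) (three triplet eighths span one quarter) = 4; a full eighth-note triplet (3 notes) (three triplet eighths span one quarter) = 4; semibreve = 16; crotchet = 4; crotchet = 4; dotted semibreve = 24; dotted semibreve = 24; dotted quaver = 3.
Total: 4 + 4 + 16 + 4 + 4 + 24 + 24 + 3 = 83 sixteenth notes.

83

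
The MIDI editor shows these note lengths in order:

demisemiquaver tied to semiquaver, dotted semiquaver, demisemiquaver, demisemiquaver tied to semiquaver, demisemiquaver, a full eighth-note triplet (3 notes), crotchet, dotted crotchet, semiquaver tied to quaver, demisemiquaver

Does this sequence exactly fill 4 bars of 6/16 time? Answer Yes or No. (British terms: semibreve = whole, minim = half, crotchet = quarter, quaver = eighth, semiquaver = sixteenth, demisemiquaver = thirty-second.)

One bar of 6/16 = 12 thirty-second notes, so 4 bars = 48.
Working in thirty-second notes: demisemiquaver tied to semiquaver (demisemiquaver + semiquaver) = 3; dotted semiquaver = 3; demisemiquaver = 1; demisemiquaver tied to semiquaver (demisemiquaver + semiquaver) = 3; demisemiquaver = 1; a full eighth-note triplet (3 notes) (three triplet eighths span one quarter) = 8; crotchet = 8; dotted crotchet = 12; semiquaver tied to quaver (semiquaver + quaver) = 6; demisemiquaver = 1.
Altogether 3 + 3 + 1 + 3 + 1 + 8 + 8 + 12 + 6 + 1 = 46.
46 falls short of 48, so the answer is No.

No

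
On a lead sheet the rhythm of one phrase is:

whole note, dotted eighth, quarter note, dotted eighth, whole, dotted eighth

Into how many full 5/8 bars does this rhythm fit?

One bar of 5/8 = 10 sixteenth notes.
Convert each value to sixteenth notes: whole note = 16; dotted eighth = 3; quarter note = 4; dotted eighth = 3; whole = 16; dotted eighth = 3.
Sum: 16 + 3 + 4 + 3 + 16 + 3 = 45.
45 ÷ 10 = 4 complete bars with 5 left over.

4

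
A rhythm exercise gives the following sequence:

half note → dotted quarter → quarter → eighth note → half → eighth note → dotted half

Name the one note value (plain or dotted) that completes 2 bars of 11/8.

2 bars of 11/8 = 22 eighth notes.
Each duration in eighth notes: half note = 4; dotted quarter = 3; quarter = 2; eighth note = 1; half = 4; eighth note = 1; dotted half = 6.
Total: 4 + 3 + 2 + 1 + 4 + 1 + 6 = 21.
Remaining: 22 − 21 = 1 eighth note, which is a eighth note.

eighth note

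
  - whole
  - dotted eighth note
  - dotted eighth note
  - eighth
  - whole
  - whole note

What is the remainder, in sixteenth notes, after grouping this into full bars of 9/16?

2

One bar of 9/16 = 9 sixteenth notes.
Express everything in sixteenth notes: whole = 16; dotted eighth note = 3; dotted eighth note = 3; eighth = 2; whole = 16; whole note = 16.
Total: 16 + 3 + 3 + 2 + 16 + 16 = 56.
56 ÷ 9 = 6 complete bars with 2 sixteenth notes remaining.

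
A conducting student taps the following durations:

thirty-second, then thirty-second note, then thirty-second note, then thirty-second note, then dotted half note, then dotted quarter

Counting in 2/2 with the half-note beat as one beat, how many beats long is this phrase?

2.5

One half-note beat = 16 thirty-second notes.
Convert each value to thirty-second notes: thirty-second = 1; thirty-second note = 1; thirty-second note = 1; thirty-second note = 1; dotted half note = 24; dotted quarter = 12.
Total: 1 + 1 + 1 + 1 + 24 + 12 = 40.
40 ÷ 16 = 2.5 beats.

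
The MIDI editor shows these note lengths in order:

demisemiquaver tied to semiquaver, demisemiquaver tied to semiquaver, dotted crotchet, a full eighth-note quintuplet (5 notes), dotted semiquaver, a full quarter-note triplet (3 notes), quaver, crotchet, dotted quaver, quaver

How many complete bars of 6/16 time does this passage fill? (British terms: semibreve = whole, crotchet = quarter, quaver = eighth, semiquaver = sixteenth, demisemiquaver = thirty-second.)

6

One bar of 6/16 = 12 thirty-second notes.
Convert each value to thirty-second notes: demisemiquaver tied to semiquaver (demisemiquaver + semiquaver) = 3; demisemiquaver tied to semiquaver (demisemiquaver + semiquaver) = 3; dotted crotchet = 12; a full eighth-note quintuplet (5 notes) (five quintuplet eighths span one half) = 16; dotted semiquaver = 3; a full quarter-note triplet (3 notes) (three triplet quarters span one half) = 16; quaver = 4; crotchet = 8; dotted quaver = 6; quaver = 4.
Altogether 3 + 3 + 12 + 16 + 3 + 16 + 4 + 8 + 6 + 4 = 75.
75 ÷ 12 = 6 complete bars with 3 left over.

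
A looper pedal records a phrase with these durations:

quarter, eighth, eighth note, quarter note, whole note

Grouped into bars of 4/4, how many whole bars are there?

1

One bar of 4/4 = 8 eighth notes.
In eighth notes: quarter = 2; eighth = 1; eighth note = 1; quarter note = 2; whole note = 8.
Total: 2 + 1 + 1 + 2 + 8 = 14.
14 ÷ 8 = 1 complete bar with 6 left over.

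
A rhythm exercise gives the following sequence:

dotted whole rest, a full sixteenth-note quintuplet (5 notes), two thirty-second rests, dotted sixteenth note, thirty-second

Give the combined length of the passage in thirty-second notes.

Convert each value to thirty-second notes: dotted whole rest = 48; a full sixteenth-note quintuplet (5 notes) (five quintuplet sixteenths span one quarter) = 8; thirty-second rest = 1; thirty-second rest = 1; dotted sixteenth note = 3; thirty-second = 1.
Sum: 48 + 8 + 1 + 1 + 3 + 1 = 62 thirty-second notes.

62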